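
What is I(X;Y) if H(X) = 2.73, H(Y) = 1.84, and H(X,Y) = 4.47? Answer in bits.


I(X;Y) = H(X) + H(Y) - H(X,Y) = 2.73 + 1.84 - 4.47 = 0.1

0.1 bits


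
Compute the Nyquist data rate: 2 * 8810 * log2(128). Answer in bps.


Rate = 2 * B * log2(M) = 2 * 8810 * 7.0 = 123340.0

123340.0 bps


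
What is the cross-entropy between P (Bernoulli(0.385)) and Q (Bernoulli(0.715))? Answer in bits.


H(P,Q) = -p*log2(q) - (1-p)*log2(1-q). -0.385*log2(0.715) = 0.186334; -0.615*log2(0.285) = 1.113744. H(P,Q) = 0.186334 + 1.113744 = 1.3001

1.3001 bits


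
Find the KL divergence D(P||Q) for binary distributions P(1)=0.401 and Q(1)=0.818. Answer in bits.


KL = p*log2(p/q) + (1-p)*log2((1-p)/(1-q)) = 0.401*log2(0.401/0.818) + 0.599*log2(0.599/0.182) = 0.617

0.617 bits


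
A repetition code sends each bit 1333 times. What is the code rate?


Rate = k/n = 1/1333

1/1333


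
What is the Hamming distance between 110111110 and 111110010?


Count differing positions: . . ^ . . ^ ^ . . = 3 differences

3


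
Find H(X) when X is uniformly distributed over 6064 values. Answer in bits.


H = log2(n) = log2(6064) = 12.5661

12.5661 bits


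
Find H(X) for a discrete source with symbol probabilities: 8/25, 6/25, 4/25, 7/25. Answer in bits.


H = -sum(p_i * log2(p_i)). Terms: -(8/25)*log2(8/25) = 0.526034; -(6/25)*log2(6/25) = 0.494134; -(4/25)*log2(4/25) = 0.423017; -(7/25)*log2(7/25) = 0.514220. H = 0.526034 + 0.494134 + 0.423017 + 0.514220 = 1.9574

1.9574 bits


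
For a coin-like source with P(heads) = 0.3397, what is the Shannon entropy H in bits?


H = -p*log2(p) - (1-p)*log2(1-p). -0.3397*log2(0.3397) = 0.529139; -0.6603*log2(0.6603) = 0.395392. H = 0.529139 + 0.395392 = 0.9245

0.9245 bits


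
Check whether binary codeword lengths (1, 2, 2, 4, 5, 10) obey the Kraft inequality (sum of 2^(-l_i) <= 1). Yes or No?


Kraft sum = sum(2^(-l_i)) = 1.0947, need <= 1. Result: violated (a binary prefix-free code with these lengths cannot exist)

No


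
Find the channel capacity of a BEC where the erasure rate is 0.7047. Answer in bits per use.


C = 1 - epsilon = 1 - 0.7047 = 0.2953

0.2953 bits


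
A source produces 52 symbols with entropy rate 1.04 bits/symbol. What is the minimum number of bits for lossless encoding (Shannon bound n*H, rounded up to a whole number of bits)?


Minimum bits >= n * H = 52 * 1.04 = 54.08, rounded up to a whole number of bits = 55

55 bits


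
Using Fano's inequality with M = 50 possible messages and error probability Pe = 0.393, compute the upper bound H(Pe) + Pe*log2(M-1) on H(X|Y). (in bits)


H(Pe) = -Pe*log2(Pe) - (1-Pe)*log2(1-Pe) = -0.393*log2(0.393) - 0.607*log2(0.607) = 0.529528 + 0.437181 = 0.9667. Pe*log2(M-1) = 0.393*log2(49) = 2.206581. Bound = H(Pe) + Pe*log2(M-1) = 0.529528 + 0.437181 + 2.206581 = 3.1733

3.1733 bits


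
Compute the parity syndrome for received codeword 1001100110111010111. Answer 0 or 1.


Syndrome = XOR of all bits = 1 XOR 0 XOR 0 XOR 1 XOR 1 XOR 0 XOR 0 XOR 1 XOR 1 XOR 0 XOR 1 XOR 1 XOR 1 XOR 0 XOR 1 XOR 0 XOR 1 XOR 1 XOR 1 = 0

0


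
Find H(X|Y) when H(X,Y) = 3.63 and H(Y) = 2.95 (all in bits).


H(X|Y) = H(X,Y) - H(Y) = 3.63 - 2.95 = 0.68

0.68 bits


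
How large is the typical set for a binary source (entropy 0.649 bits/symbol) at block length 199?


log2|A_typical| = nH = 199 * 0.649 = 129.151, so |A_typical| ~ 2^129.151 = 7.557e+38

7.557e+38


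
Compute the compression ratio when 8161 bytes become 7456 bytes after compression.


Ratio = original / compressed = 8161 / 7456 = 1.0946

1.0946


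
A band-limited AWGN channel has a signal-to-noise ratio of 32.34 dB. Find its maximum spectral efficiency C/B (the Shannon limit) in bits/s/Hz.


SNR_linear = 10^(32.34/10) = 1713.9573; C/B = log2(1 + SNR_linear) = log2(1 + 1713.9573) = 10.744

10.744 bits/s/Hz


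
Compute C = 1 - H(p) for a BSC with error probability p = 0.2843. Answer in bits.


H(p) = -p*log2(p) - (1-p)*log2(1-p) = -0.2843*log2(0.2843) - 0.7157*log2(0.7157) = 0.515866 + 0.345378 = 0.8612. C = 1 - H(p) = 1 - 0.8612 = 0.1388

0.1388 bits


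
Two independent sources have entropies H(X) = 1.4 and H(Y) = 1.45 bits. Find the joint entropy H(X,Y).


For independent variables, H(X,Y) = H(X) + H(Y) = 1.4 + 1.45 = 2.85

2.85 bits


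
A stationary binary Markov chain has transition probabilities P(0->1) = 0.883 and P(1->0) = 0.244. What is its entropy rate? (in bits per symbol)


Stationary distribution: pi_0 = p10/(p01+p10) = 0.2165, pi_1 = 0.7835. Entropy rate H' = pi_0*H(p01) + pi_1*H(p10) = 0.2165*0.5207 + 0.7835*0.8016 = 0.7408

0.7408 bits/symbol


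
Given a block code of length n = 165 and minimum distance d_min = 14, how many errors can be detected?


Detection capability = d_min - 1 = 14 - 1 = 13

13 errors


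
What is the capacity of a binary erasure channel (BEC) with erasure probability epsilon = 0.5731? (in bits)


C = 1 - epsilon = 1 - 0.5731 = 0.4269

0.4269 bits


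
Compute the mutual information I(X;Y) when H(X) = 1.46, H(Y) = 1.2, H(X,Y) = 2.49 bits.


I(X;Y) = H(X) + H(Y) - H(X,Y) = 1.46 + 1.2 - 2.49 = 0.17

0.17 bits


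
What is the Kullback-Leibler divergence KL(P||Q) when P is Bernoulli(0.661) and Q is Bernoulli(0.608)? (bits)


KL = p*log2(p/q) + (1-p)*log2((1-p)/(1-q)) = 0.661*log2(0.661/0.608) + 0.339*log2(0.339/0.392) = 0.0087

0.0087 bits


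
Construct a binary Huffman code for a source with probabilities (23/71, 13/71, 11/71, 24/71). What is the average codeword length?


Huffman construction (repeatedly merge the two least-probable nodes; each merge adds 1 bit to every symbol beneath it): 11/71 + 13/71 = 24/71; 23/71 + 24/71 = 47/71; 24/71 + 47/71 = 1. Resulting codeword lengths (in the order the probabilities were given): (2, 2, 2, 2). L_avg = sum(p_i * l_i) = 23/71*2 + 13/71*2 + 11/71*2 + 24/71*2 = 2

2.0 bits


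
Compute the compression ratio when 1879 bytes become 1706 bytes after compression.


Ratio = original / compressed = 1879 / 1706 = 1.1014

1.1014


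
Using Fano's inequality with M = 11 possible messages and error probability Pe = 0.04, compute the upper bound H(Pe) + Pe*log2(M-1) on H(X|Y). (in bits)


H(Pe) = -Pe*log2(Pe) - (1-Pe)*log2(1-Pe) = -0.04*log2(0.04) - 0.96*log2(0.96) = 0.185754 + 0.056538 = 0.2423. Pe*log2(M-1) = 0.04*log2(10) = 0.132877. Bound = H(Pe) + Pe*log2(M-1) = 0.185754 + 0.056538 + 0.132877 = 0.3752

0.3752 bits


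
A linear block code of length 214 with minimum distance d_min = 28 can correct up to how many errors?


Correction capability = floor((d-1)/2) = floor((28-1)/2) = 13

13 errors


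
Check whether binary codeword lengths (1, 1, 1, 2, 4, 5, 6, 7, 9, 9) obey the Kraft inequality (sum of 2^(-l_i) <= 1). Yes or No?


Kraft sum = sum(2^(-l_i)) = 1.8711, need <= 1. Result: violated (a binary prefix-free code with these lengths cannot exist)

No


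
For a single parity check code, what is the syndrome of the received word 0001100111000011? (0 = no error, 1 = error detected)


Syndrome = XOR of all bits = 0 XOR 0 XOR 0 XOR 1 XOR 1 XOR 0 XOR 0 XOR 1 XOR 1 XOR 1 XOR 0 XOR 0 XOR 0 XOR 0 XOR 1 XOR 1 = 1

1


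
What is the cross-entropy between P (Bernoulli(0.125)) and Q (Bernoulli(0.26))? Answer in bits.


H(P,Q) = -p*log2(q) - (1-p)*log2(1-q). -0.125*log2(0.26) = 0.242927; -0.875*log2(0.74) = 0.380102. H(P,Q) = 0.242927 + 0.380102 = 0.623

0.623 bits


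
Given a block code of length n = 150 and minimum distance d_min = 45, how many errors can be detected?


Detection capability = d_min - 1 = 45 - 1 = 44

44 errors


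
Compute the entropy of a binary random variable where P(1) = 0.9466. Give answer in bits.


H = -p*log2(p) - (1-p)*log2(1-p). -0.9466*log2(0.9466) = 0.074945; -0.0534*log2(0.0534) = 0.225723. H = 0.074945 + 0.225723 = 0.3007

0.3007 bits


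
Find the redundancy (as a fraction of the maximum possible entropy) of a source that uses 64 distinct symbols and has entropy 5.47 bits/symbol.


H_max = log2(K) = log2(64) = 6.0 bits/symbol. Redundancy = 1 - H/H_max = 1 - 5.47/6.0 = 1 - 0.9117 = 0.0883

0.0883


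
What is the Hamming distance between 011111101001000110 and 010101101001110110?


Count differing positions: . . ^ . ^ . . . . . . . ^ ^ . . . . = 4 differences

4


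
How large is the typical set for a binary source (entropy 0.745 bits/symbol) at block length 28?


log2|A_typical| = nH = 28 * 0.745 = 20.86, so |A_typical| ~ 2^20.86 = 1.903e+06

1.903e+06


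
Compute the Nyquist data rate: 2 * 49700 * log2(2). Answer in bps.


Rate = 2 * B * log2(M) = 2 * 49700 * 1.0 = 99400.0

99400.0 bps


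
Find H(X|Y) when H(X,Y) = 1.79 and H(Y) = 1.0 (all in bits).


H(X|Y) = H(X,Y) - H(Y) = 1.79 - 1.0 = 0.79

0.79 bits


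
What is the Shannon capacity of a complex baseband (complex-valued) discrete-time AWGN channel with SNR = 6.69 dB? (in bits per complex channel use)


SNR_linear = 10^(6.69/10) = 4.6666; C = log2(1 + SNR_linear) = log2(1 + 4.6666) = 2.5025

2.5025 bits/channel use


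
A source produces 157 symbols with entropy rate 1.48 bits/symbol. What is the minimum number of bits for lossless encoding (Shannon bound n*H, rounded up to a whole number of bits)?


Minimum bits >= n * H = 157 * 1.48 = 232.36, rounded up to a whole number of bits = 233

233 bits


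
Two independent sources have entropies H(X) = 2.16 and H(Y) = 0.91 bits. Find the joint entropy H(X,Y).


For independent variables, H(X,Y) = H(X) + H(Y) = 2.16 + 0.91 = 3.07

3.07 bits


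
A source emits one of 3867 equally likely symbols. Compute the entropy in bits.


H = log2(n) = log2(3867) = 11.917

11.917 bits


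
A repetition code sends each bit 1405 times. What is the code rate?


Rate = k/n = 1/1405

1/1405


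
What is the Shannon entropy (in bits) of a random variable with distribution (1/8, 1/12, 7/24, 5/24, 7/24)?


H = -sum(p_i * log2(p_i)). Terms: -(1/8)*log2(1/8) = 0.375000; -(1/12)*log2(1/12) = 0.298747; -(7/24)*log2(7/24) = 0.518469; -(5/24)*log2(5/24) = 0.471466; -(7/24)*log2(7/24) = 0.518469. H = 0.375000 + 0.298747 + 0.518469 + 0.471466 + 0.518469 = 2.1822

2.1822 bits


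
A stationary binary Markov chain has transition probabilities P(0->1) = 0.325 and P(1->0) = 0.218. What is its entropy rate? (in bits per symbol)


Stationary distribution: pi_0 = p10/(p01+p10) = 0.4015, pi_1 = 0.5985. Entropy rate H' = pi_0*H(p01) + pi_1*H(p10) = 0.4015*0.9097 + 0.5985*0.7565 = 0.818

0.818 bits/symbol


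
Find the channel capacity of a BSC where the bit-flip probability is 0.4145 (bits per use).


H(p) = -p*log2(p) - (1-p)*log2(1-p) = -0.4145*log2(0.4145) - 0.5855*log2(0.5855) = 0.526645 + 0.452158 = 0.9788. C = 1 - H(p) = 1 - 0.9788 = 0.0212

0.0212 bits


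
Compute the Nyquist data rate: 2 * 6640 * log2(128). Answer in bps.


Rate = 2 * B * log2(M) = 2 * 6640 * 7.0 = 92960.0

92960.0 bps


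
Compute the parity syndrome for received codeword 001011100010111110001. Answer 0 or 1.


Syndrome = XOR of all bits = 0 XOR 0 XOR 1 XOR 0 XOR 1 XOR 1 XOR 1 XOR 0 XOR 0 XOR 0 XOR 1 XOR 0 XOR 1 XOR 1 XOR 1 XOR 1 XOR 1 XOR 0 XOR 0 XOR 0 XOR 1 = 1

1


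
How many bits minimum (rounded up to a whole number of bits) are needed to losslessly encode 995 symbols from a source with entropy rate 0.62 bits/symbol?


Minimum bits >= n * H = 995 * 0.62 = 616.9, rounded up to a whole number of bits = 617

617 bits


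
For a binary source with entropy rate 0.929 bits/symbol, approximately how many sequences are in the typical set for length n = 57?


log2|A_typical| = nH = 57 * 0.929 = 52.953, so |A_typical| ~ 2^52.953 = 8.718e+15

8.718e+15


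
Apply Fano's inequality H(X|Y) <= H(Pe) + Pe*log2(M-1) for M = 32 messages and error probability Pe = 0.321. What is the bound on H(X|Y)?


H(Pe) = -Pe*log2(Pe) - (1-Pe)*log2(1-Pe) = -0.321*log2(0.321) - 0.679*log2(0.679) = 0.526233 + 0.379233 = 0.9055. Pe*log2(M-1) = 0.321*log2(31) = 1.590297. Bound = H(Pe) + Pe*log2(M-1) = 0.526233 + 0.379233 + 1.590297 = 2.4958

2.4958 bits


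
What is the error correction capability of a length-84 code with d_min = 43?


Correction capability = floor((d-1)/2) = floor((43-1)/2) = 21

21 errors


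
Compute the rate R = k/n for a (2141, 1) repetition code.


Rate = k/n = 1/2141

1/2141


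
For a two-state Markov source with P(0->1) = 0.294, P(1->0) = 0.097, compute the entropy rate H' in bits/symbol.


Stationary distribution: pi_0 = p10/(p01+p10) = 0.2481, pi_1 = 0.7519. Entropy rate H' = pi_0*H(p01) + pi_1*H(p10) = 0.2481*0.8738 + 0.7519*0.4594 = 0.5622

0.5622 bits/symbol


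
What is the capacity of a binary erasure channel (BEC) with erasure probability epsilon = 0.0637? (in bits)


C = 1 - epsilon = 1 - 0.0637 = 0.9363

0.9363 bits


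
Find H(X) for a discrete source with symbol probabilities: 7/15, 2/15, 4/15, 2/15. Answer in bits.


H = -sum(p_i * log2(p_i)). Terms: -(7/15)*log2(7/15) = 0.513117; -(2/15)*log2(2/15) = 0.387585; -(4/15)*log2(4/15) = 0.508504; -(2/15)*log2(2/15) = 0.387585. H = 0.513117 + 0.387585 + 0.508504 + 0.387585 = 1.7968

1.7968 bits


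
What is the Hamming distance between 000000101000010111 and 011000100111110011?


Count differing positions: . ^ ^ . . . . . ^ ^ ^ ^ ^ . . ^ . . = 8 differences

8


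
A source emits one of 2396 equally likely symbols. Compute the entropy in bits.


H = log2(n) = log2(2396) = 11.2264

11.2264 bits


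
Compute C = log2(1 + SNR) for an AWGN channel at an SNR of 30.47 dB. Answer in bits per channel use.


SNR_linear = 10^(30.47/10) = 1114.2945; C = log2(1 + SNR_linear) = log2(1 + 1114.2945) = 10.1232

10.1232 bits/channel use


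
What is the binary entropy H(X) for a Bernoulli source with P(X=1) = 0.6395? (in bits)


H = -p*log2(p) - (1-p)*log2(1-p). -0.6395*log2(0.6395) = 0.412467; -0.3605*log2(0.3605) = 0.530630. H = 0.412467 + 0.530630 = 0.9431

0.9431 bits


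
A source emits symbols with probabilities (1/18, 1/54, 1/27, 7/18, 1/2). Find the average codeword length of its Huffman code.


Huffman construction (repeatedly merge the two least-probable nodes; each merge adds 1 bit to every symbol beneath it): 1/54 + 1/27 = 1/18; 1/18 + 1/18 = 1/9; 1/9 + 7/18 = 1/2; 1/2 + 1/2 = 1. Resulting codeword lengths (in the order the probabilities were given): (3, 4, 4, 2, 1). L_avg = sum(p_i * l_i) = 1/18*3 + 1/54*4 + 1/27*4 + 7/18*2 + 1/2*1 = 5/3 = 1.6667

1.6667 bits


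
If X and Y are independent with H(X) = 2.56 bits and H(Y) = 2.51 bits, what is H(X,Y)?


For independent variables, H(X,Y) = H(X) + H(Y) = 2.56 + 2.51 = 5.07

5.07 bits


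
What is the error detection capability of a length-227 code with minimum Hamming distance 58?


Detection capability = d_min - 1 = 58 - 1 = 57

57 errors


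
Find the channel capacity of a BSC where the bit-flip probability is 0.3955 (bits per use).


H(p) = -p*log2(p) - (1-p)*log2(1-p) = -0.3955*log2(0.3955) - 0.6045*log2(0.6045) = 0.529278 + 0.438979 = 0.9683. C = 1 - H(p) = 1 - 0.9683 = 0.0317

0.0317 bits


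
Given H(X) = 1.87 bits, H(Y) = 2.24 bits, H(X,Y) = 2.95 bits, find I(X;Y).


I(X;Y) = H(X) + H(Y) - H(X,Y) = 1.87 + 2.24 - 2.95 = 1.16

1.16 bits


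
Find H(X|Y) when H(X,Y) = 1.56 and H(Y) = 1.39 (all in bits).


H(X|Y) = H(X,Y) - H(Y) = 1.56 - 1.39 = 0.17

0.17 bits


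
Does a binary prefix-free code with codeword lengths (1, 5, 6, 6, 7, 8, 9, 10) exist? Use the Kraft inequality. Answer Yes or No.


Kraft sum = sum(2^(-l_i)) = 0.5771, need <= 1. Result: satisfied (a binary prefix-free code with these lengths exists)

Yes


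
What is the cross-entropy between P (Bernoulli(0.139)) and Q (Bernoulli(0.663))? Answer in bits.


H(P,Q) = -p*log2(q) - (1-p)*log2(1-q). -0.139*log2(0.663) = 0.082416; -0.861*log2(0.337) = 1.351064. H(P,Q) = 0.082416 + 1.351064 = 1.4335

1.4335 bits


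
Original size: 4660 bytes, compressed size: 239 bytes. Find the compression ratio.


Ratio = original / compressed = 4660 / 239 = 19.4979

19.4979


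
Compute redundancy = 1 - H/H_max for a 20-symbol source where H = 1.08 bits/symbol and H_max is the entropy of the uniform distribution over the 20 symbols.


H_max = log2(K) = log2(20) = 4.3219 bits/symbol. Redundancy = 1 - H/H_max = 1 - 1.08/4.3219 = 1 - 0.2499 = 0.7501

0.7501


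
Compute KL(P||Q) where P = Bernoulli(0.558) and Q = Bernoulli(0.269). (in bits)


KL = p*log2(p/q) + (1-p)*log2((1-p)/(1-q)) = 0.558*log2(0.558/0.269) + 0.442*log2(0.442/0.731) = 0.2666

0.2666 bits


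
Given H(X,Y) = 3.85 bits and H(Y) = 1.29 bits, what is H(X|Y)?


H(X|Y) = H(X,Y) - H(Y) = 3.85 - 1.29 = 2.56

2.56 bits


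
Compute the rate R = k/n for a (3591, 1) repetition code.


Rate = k/n = 1/3591

1/3591


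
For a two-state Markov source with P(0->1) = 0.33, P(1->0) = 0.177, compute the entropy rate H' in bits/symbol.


Stationary distribution: pi_0 = p10/(p01+p10) = 0.3491, pi_1 = 0.6509. Entropy rate H' = pi_0*H(p01) + pi_1*H(p10) = 0.3491*0.9149 + 0.6509*0.6735 = 0.7578

0.7578 bits/symbol


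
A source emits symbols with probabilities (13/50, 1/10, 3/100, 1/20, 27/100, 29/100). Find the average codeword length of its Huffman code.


Huffman construction (repeatedly merge the two least-probable nodes; each merge adds 1 bit to every symbol beneath it): 3/100 + 1/20 = 2/25; 2/25 + 1/10 = 9/50; 9/50 + 13/50 = 11/25; 27/100 + 29/100 = 14/25; 11/25 + 14/25 = 1. Resulting codeword lengths (in the order the probabilities were given): (2, 3, 4, 4, 2, 2). L_avg = sum(p_i * l_i) = 13/50*2 + 1/10*3 + 3/100*4 + 1/20*4 + 27/100*2 + 29/100*2 = 113/50 = 2.26

2.26 bits


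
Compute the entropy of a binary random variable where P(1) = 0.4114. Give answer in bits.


H = -p*log2(p) - (1-p)*log2(1-p). -0.4114*log2(0.4114) = 0.527162; -0.5886*log2(0.5886) = 0.450067. H = 0.527162 + 0.450067 = 0.9772

0.9772 bits


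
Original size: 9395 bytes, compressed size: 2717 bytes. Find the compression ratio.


Ratio = original / compressed = 9395 / 2717 = 3.4579

3.4579


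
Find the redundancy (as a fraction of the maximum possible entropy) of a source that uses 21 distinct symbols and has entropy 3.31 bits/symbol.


H_max = log2(K) = log2(21) = 4.3923 bits/symbol. Redundancy = 1 - H/H_max = 1 - 3.31/4.3923 = 1 - 0.7536 = 0.2464

0.2464


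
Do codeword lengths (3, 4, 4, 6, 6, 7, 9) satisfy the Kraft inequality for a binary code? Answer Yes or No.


Kraft sum = sum(2^(-l_i)) = 0.291, need <= 1. Result: satisfied (a binary prefix-free code with these lengths exists)

Yes


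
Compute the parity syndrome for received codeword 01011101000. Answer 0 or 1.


Syndrome = XOR of all bits = 0 XOR 1 XOR 0 XOR 1 XOR 1 XOR 1 XOR 0 XOR 1 XOR 0 XOR 0 XOR 0 = 1

1


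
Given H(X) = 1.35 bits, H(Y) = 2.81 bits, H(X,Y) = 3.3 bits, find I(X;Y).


I(X;Y) = H(X) + H(Y) - H(X,Y) = 1.35 + 2.81 - 3.3 = 0.86

0.86 bits


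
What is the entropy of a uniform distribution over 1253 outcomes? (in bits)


H = log2(n) = log2(1253) = 10.2912

10.2912 bits


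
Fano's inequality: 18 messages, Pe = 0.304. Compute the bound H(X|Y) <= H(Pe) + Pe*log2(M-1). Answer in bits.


H(Pe) = -Pe*log2(Pe) - (1-Pe)*log2(1-Pe) = -0.304*log2(0.304) - 0.696*log2(0.696) = 0.522228 + 0.363897 = 0.8861. Pe*log2(M-1) = 0.304*log2(17) = 1.242589. Bound = H(Pe) + Pe*log2(M-1) = 0.522228 + 0.363897 + 1.242589 = 2.1287

2.1287 bits


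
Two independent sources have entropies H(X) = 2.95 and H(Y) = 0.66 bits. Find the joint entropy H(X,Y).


For independent variables, H(X,Y) = H(X) + H(Y) = 2.95 + 0.66 = 3.61

3.61 bits


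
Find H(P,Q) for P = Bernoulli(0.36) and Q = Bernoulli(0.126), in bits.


H(P,Q) = -p*log2(q) - (1-p)*log2(1-q). -0.36*log2(0.126) = 1.075862; -0.64*log2(0.874) = 0.124349. H(P,Q) = 1.075862 + 0.124349 = 1.2002

1.2002 bits


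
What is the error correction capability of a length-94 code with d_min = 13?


Correction capability = floor((d-1)/2) = floor((13-1)/2) = 6

6 errors


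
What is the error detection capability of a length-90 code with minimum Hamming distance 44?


Detection capability = d_min - 1 = 44 - 1 = 43

43 errors


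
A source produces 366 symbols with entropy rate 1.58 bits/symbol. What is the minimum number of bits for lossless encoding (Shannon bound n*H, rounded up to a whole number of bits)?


Minimum bits >= n * H = 366 * 1.58 = 578.28, rounded up to a whole number of bits = 579

579 bits


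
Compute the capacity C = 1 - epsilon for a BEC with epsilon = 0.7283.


C = 1 - epsilon = 1 - 0.7283 = 0.2717

0.2717 bits


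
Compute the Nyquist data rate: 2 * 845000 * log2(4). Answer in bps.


Rate = 2 * B * log2(M) = 2 * 845000 * 2.0 = 3380000.0

3380000.0 bps


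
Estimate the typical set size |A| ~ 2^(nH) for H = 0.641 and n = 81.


log2|A_typical| = nH = 81 * 0.641 = 51.921, so |A_typical| ~ 2^51.921 = 4.264e+15

4.264e+15


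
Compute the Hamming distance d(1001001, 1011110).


Count differing positions: . . ^ . ^ ^ ^ = 4 differences

4


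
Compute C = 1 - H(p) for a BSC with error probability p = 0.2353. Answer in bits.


H(p) = -p*log2(p) - (1-p)*log2(1-p) = -0.2353*log2(0.2353) - 0.7647*log2(0.7647) = 0.491172 + 0.295965 = 0.7871. C = 1 - H(p) = 1 - 0.7871 = 0.2129

0.2129 bits


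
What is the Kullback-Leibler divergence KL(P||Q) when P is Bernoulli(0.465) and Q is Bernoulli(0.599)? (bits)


KL = p*log2(p/q) + (1-p)*log2((1-p)/(1-q)) = 0.465*log2(0.465/0.599) + 0.535*log2(0.535/0.401) = 0.0526

0.0526 bits


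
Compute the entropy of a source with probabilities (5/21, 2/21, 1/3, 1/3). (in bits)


H = -sum(p_i * log2(p_i)). Terms: -(5/21)*log2(5/21) = 0.492950; -(2/21)*log2(2/21) = 0.323078; -(1/3)*log2(1/3) = 0.528321; -(1/3)*log2(1/3) = 0.528321. H = 0.492950 + 0.323078 + 0.528321 + 0.528321 = 1.8727

1.8727 bits


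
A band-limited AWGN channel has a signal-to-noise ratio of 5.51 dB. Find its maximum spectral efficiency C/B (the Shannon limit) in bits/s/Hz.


SNR_linear = 10^(5.51/10) = 3.5563; C/B = log2(1 + SNR_linear) = log2(1 + 3.5563) = 2.1879

2.1879 bits/s/Hz


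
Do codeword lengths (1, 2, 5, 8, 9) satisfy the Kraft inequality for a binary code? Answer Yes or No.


Kraft sum = sum(2^(-l_i)) = 0.7871, need <= 1. Result: satisfied (a binary prefix-free code with these lengths exists)

Yes


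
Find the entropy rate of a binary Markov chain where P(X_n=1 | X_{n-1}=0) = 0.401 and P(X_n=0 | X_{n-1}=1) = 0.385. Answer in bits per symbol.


Stationary distribution: pi_0 = p10/(p01+p10) = 0.4898, pi_1 = 0.5102. Entropy rate H' = pi_0*H(p01) + pi_1*H(p10) = 0.4898*0.9715 + 0.5102*0.9615 = 0.9664

0.9664 bits/symbol


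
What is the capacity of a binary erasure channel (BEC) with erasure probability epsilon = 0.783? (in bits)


C = 1 - epsilon = 1 - 0.783 = 0.217

0.217 bits


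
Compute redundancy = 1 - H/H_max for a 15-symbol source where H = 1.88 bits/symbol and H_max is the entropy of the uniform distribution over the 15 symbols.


H_max = log2(K) = log2(15) = 3.9069 bits/symbol. Redundancy = 1 - H/H_max = 1 - 1.88/3.9069 = 1 - 0.4812 = 0.5188

0.5188


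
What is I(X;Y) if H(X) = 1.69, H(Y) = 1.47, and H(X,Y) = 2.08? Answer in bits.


I(X;Y) = H(X) + H(Y) - H(X,Y) = 1.69 + 1.47 - 2.08 = 1.08

1.08 bits


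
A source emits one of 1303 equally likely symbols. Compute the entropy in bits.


H = log2(n) = log2(1303) = 10.3476

10.3476 bits


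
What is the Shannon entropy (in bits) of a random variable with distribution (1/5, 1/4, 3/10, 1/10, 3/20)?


H = -sum(p_i * log2(p_i)). Terms: -(1/5)*log2(1/5) = 0.464386; -(1/4)*log2(1/4) = 0.500000; -(3/10)*log2(3/10) = 0.521090; -(1/10)*log2(1/10) = 0.332193; -(3/20)*log2(3/20) = 0.410545. H = 0.464386 + 0.500000 + 0.521090 + 0.332193 + 0.410545 = 2.2282

2.2282 bits


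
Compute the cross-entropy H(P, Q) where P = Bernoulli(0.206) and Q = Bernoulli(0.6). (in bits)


H(P,Q) = -p*log2(q) - (1-p)*log2(1-q). -0.206*log2(0.6) = 0.151815; -0.794*log2(0.4) = 1.049611. H(P,Q) = 0.151815 + 1.049611 = 1.2014

1.2014 bits


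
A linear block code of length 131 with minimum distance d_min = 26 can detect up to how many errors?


Detection capability = d_min - 1 = 26 - 1 = 25

25 errors


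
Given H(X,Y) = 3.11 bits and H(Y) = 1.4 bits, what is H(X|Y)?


H(X|Y) = H(X,Y) - H(Y) = 3.11 - 1.4 = 1.71

1.71 bits


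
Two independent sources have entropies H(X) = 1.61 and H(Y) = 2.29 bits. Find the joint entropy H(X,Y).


For independent variables, H(X,Y) = H(X) + H(Y) = 1.61 + 2.29 = 3.9

3.9 bits


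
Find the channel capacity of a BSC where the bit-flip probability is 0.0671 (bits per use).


H(p) = -p*log2(p) - (1-p)*log2(1-p) = -0.0671*log2(0.0671) - 0.9329*log2(0.9329) = 0.261525 + 0.093482 = 0.355. C = 1 - H(p) = 1 - 0.355 = 0.645

0.645 bits


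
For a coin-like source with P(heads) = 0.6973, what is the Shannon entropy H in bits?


H = -p*log2(p) - (1-p)*log2(1-p). -0.6973*log2(0.6973) = 0.362700; -0.3027*log2(0.3027) = 0.521867. H = 0.362700 + 0.521867 = 0.8846

0.8846 bits


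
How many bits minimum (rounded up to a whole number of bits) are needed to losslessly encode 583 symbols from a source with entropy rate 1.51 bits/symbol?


Minimum bits >= n * H = 583 * 1.51 = 880.33, rounded up to a whole number of bits = 881

881 bits


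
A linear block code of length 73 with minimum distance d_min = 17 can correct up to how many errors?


Correction capability = floor((d-1)/2) = floor((17-1)/2) = 8

8 errors


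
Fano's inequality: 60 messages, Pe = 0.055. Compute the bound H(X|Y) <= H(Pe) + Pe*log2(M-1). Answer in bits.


H(Pe) = -Pe*log2(Pe) - (1-Pe)*log2(1-Pe) = -0.055*log2(0.055) - 0.945*log2(0.945) = 0.230143 + 0.077125 = 0.3073. Pe*log2(M-1) = 0.055*log2(59) = 0.323545. Bound = H(Pe) + Pe*log2(M-1) = 0.230143 + 0.077125 + 0.323545 = 0.6308

0.6308 bits


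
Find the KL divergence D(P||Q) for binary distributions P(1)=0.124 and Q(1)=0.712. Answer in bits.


KL = p*log2(p/q) + (1-p)*log2((1-p)/(1-q)) = 0.124*log2(0.124/0.712) + 0.876*log2(0.876/0.288) = 1.0932

1.0932 bits


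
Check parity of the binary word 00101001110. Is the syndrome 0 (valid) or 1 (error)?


Syndrome = XOR of all bits = 0 XOR 0 XOR 1 XOR 0 XOR 1 XOR 0 XOR 0 XOR 1 XOR 1 XOR 1 XOR 0 = 1

1


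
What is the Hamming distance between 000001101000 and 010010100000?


Count differing positions: . ^ . . ^ ^ . . ^ . . . = 4 differences

4


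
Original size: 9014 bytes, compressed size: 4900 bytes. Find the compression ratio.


Ratio = original / compressed = 9014 / 4900 = 1.8396

1.8396


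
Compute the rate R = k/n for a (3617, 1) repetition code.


Rate = k/n = 1/3617

1/3617


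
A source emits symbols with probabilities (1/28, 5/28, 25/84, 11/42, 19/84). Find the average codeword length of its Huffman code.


Huffman construction (repeatedly merge the two least-probable nodes; each merge adds 1 bit to every symbol beneath it): 1/28 + 5/28 = 3/14; 3/14 + 19/84 = 37/84; 11/42 + 25/84 = 47/84; 37/84 + 47/84 = 1. Resulting codeword lengths (in the order the probabilities were given): (3, 3, 2, 2, 2). L_avg = sum(p_i * l_i) = 1/28*3 + 5/28*3 + 25/84*2 + 11/42*2 + 19/84*2 = 31/14 = 2.2143

2.2143 bits


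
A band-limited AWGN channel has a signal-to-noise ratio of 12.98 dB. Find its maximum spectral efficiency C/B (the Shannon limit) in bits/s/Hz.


SNR_linear = 10^(12.98/10) = 19.8609; C/B = log2(1 + SNR_linear) = log2(1 + 19.8609) = 4.3827

4.3827 bits/s/Hz


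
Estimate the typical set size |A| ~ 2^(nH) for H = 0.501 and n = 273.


log2|A_typical| = nH = 273 * 0.501 = 136.773, so |A_typical| ~ 2^136.773 = 1.489e+41

1.489e+41


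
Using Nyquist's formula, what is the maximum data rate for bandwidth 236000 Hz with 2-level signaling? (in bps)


Rate = 2 * B * log2(M) = 2 * 236000 * 1.0 = 472000.0

472000.0 bps


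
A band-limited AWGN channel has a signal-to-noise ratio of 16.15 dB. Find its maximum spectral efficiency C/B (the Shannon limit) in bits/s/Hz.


SNR_linear = 10^(16.15/10) = 41.2098; C/B = log2(1 + SNR_linear) = log2(1 + 41.2098) = 5.3995

5.3995 bits/s/Hz


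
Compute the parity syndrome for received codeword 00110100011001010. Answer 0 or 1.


Syndrome = XOR of all bits = 0 XOR 0 XOR 1 XOR 1 XOR 0 XOR 1 XOR 0 XOR 0 XOR 0 XOR 1 XOR 1 XOR 0 XOR 0 XOR 1 XOR 0 XOR 1 XOR 0 = 1

1


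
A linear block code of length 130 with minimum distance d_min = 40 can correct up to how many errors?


Correction capability = floor((d-1)/2) = floor((40-1)/2) = 19

19 errors


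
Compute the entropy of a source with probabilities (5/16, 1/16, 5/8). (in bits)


H = -sum(p_i * log2(p_i)). Terms: -(5/16)*log2(5/16) = 0.524397; -(1/16)*log2(1/16) = 0.250000; -(5/8)*log2(5/8) = 0.423795. H = 0.524397 + 0.250000 + 0.423795 = 1.1982

1.1982 bits


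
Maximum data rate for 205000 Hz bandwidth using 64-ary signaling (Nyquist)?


Rate = 2 * B * log2(M) = 2 * 205000 * 6.0 = 2460000.0

2460000.0 bps


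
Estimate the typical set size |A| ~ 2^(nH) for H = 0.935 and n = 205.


log2|A_typical| = nH = 205 * 0.935 = 191.675, so |A_typical| ~ 2^191.675 = 5.011e+57

5.011e+57


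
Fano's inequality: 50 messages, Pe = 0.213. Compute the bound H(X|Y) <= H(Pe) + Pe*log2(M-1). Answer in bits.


H(Pe) = -Pe*log2(Pe) - (1-Pe)*log2(1-Pe) = -0.213*log2(0.213) - 0.787*log2(0.787) = 0.475219 + 0.271959 = 0.7472. Pe*log2(M-1) = 0.213*log2(49) = 1.195933. Bound = H(Pe) + Pe*log2(M-1) = 0.475219 + 0.271959 + 1.195933 = 1.9431

1.9431 bits


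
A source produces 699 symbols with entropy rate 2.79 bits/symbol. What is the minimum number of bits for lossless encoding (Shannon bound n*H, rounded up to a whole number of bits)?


Minimum bits >= n * H = 699 * 2.79 = 1950.21, rounded up to a whole number of bits = 1951

1951 bits


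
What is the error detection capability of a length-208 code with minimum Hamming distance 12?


Detection capability = d_min - 1 = 12 - 1 = 11

11 errors


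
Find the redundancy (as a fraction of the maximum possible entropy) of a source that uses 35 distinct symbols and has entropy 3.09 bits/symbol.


H_max = log2(K) = log2(35) = 5.1293 bits/symbol. Redundancy = 1 - H/H_max = 1 - 3.09/5.1293 = 1 - 0.6024 = 0.3976

0.3976


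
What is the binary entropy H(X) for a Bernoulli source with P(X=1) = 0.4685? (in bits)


H = -p*log2(p) - (1-p)*log2(1-p). -0.4685*log2(0.4685) = 0.512482; -0.5315*log2(0.5315) = 0.484653. H = 0.512482 + 0.484653 = 0.9971

0.9971 bits


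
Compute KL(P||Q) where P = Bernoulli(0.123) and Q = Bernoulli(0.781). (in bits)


KL = p*log2(p/q) + (1-p)*log2((1-p)/(1-q)) = 0.123*log2(0.123/0.781) + 0.877*log2(0.877/0.219) = 1.4274

1.4274 bits


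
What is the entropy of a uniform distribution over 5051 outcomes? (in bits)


H = log2(n) = log2(5051) = 12.3024

12.3024 bits


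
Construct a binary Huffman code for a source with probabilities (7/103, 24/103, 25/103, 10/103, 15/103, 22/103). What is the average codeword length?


Huffman construction (repeatedly merge the two least-probable nodes; each merge adds 1 bit to every symbol beneath it): 7/103 + 10/103 = 17/103; 15/103 + 17/103 = 32/103; 22/103 + 24/103 = 46/103; 25/103 + 32/103 = 57/103; 46/103 + 57/103 = 1. Resulting codeword lengths (in the order the probabilities were given): (4, 2, 2, 4, 3, 2). L_avg = sum(p_i * l_i) = 7/103*4 + 24/103*2 + 25/103*2 + 10/103*4 + 15/103*3 + 22/103*2 = 255/103 = 2.4757

2.4757 bits


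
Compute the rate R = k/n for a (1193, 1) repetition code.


Rate = k/n = 1/1193

1/1193


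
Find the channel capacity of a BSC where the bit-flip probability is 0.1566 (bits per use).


H(p) = -p*log2(p) - (1-p)*log2(1-p) = -0.1566*log2(0.1566) - 0.8434*log2(0.8434) = 0.418881 + 0.207233 = 0.6261. C = 1 - H(p) = 1 - 0.6261 = 0.3739

0.3739 bits


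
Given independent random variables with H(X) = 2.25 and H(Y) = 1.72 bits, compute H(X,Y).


For independent variables, H(X,Y) = H(X) + H(Y) = 2.25 + 1.72 = 3.97

3.97 bits


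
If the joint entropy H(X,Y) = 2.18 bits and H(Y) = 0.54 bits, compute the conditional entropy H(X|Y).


H(X|Y) = H(X,Y) - H(Y) = 2.18 - 0.54 = 1.64

1.64 bits


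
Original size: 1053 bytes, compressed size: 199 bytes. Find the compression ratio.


Ratio = original / compressed = 1053 / 199 = 5.2915

5.2915


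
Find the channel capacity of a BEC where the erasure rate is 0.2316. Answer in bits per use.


C = 1 - epsilon = 1 - 0.2316 = 0.7684

0.7684 bits


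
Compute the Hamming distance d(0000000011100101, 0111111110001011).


Count differing positions: . ^ ^ ^ ^ ^ ^ ^ . ^ ^ . ^ ^ ^ . = 12 differences

12


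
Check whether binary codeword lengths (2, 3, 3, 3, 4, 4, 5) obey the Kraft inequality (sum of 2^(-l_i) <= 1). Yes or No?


Kraft sum = sum(2^(-l_i)) = 0.7812, need <= 1. Result: satisfied (a binary prefix-free code with these lengths exists)

Yes


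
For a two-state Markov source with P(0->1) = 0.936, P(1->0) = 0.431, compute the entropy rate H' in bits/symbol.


Stationary distribution: pi_0 = p10/(p01+p10) = 0.3153, pi_1 = 0.6847. Entropy rate H' = pi_0*H(p01) + pi_1*H(p10) = 0.3153*0.3431 + 0.6847*0.9862 = 0.7835

0.7835 bits/symbol


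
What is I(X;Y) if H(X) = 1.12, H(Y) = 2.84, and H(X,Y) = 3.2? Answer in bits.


I(X;Y) = H(X) + H(Y) - H(X,Y) = 1.12 + 2.84 - 3.2 = 0.76

0.76 bits


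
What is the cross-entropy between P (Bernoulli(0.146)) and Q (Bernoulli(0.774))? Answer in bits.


H(P,Q) = -p*log2(q) - (1-p)*log2(1-q). -0.146*log2(0.774) = 0.053961; -0.854*log2(0.226) = 1.832347. H(P,Q) = 0.053961 + 1.832347 = 1.8863

1.8863 bits


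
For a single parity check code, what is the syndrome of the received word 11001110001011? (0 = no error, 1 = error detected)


Syndrome = XOR of all bits = 1 XOR 1 XOR 0 XOR 0 XOR 1 XOR 1 XOR 1 XOR 0 XOR 0 XOR 0 XOR 1 XOR 0 XOR 1 XOR 1 = 0

0


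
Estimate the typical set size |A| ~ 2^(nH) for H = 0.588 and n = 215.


log2|A_typical| = nH = 215 * 0.588 = 126.42, so |A_typical| ~ 2^126.42 = 1.138e+38

1.138e+38


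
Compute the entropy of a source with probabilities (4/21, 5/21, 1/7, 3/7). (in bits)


H = -sum(p_i * log2(p_i)). Terms: -(4/21)*log2(4/21) = 0.455680; -(5/21)*log2(5/21) = 0.492950; -(1/7)*log2(1/7) = 0.401051; -(3/7)*log2(3/7) = 0.523882. H = 0.455680 + 0.492950 + 0.401051 + 0.523882 = 1.8736

1.8736 bits


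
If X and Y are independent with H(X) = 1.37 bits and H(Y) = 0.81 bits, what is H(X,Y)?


For independent variables, H(X,Y) = H(X) + H(Y) = 1.37 + 0.81 = 2.18

2.18 bits


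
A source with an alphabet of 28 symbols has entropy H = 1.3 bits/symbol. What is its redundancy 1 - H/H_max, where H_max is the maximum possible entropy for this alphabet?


H_max = log2(K) = log2(28) = 4.8074 bits/symbol. Redundancy = 1 - H/H_max = 1 - 1.3/4.8074 = 1 - 0.2704 = 0.7296

0.7296


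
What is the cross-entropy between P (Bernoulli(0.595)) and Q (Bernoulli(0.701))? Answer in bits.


H(P,Q) = -p*log2(q) - (1-p)*log2(1-q). -0.595*log2(0.701) = 0.304946; -0.405*log2(0.299) = 0.705422. H(P,Q) = 0.304946 + 0.705422 = 1.0104

1.0104 bits


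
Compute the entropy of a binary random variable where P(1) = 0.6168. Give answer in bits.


H = -p*log2(p) - (1-p)*log2(1-p). -0.6168*log2(0.6168) = 0.429987; -0.3832*log2(0.3832) = 0.530284. H = 0.429987 + 0.530284 = 0.9603

0.9603 bits


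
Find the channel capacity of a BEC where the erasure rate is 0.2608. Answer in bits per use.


C = 1 - epsilon = 1 - 0.2608 = 0.7392

0.7392 bits


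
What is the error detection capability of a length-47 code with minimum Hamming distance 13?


Detection capability = d_min - 1 = 13 - 1 = 12

12 errors


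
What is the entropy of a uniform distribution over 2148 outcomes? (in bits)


H = log2(n) = log2(2148) = 11.0688

11.0688 bits


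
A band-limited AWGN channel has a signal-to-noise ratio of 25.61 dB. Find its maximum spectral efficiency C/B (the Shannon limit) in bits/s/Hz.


SNR_linear = 10^(25.61/10) = 363.915; C/B = log2(1 + SNR_linear) = log2(1 + 363.915) = 8.5114

8.5114 bits/s/Hz


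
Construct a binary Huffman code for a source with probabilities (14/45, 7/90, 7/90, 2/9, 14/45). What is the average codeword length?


Huffman construction (repeatedly merge the two least-probable nodes; each merge adds 1 bit to every symbol beneath it): 7/90 + 7/90 = 7/45; 7/45 + 2/9 = 17/45; 14/45 + 14/45 = 28/45; 17/45 + 28/45 = 1. Resulting codeword lengths (in the order the probabilities were given): (2, 3, 3, 2, 2). L_avg = sum(p_i * l_i) = 14/45*2 + 7/90*3 + 7/90*3 + 2/9*2 + 14/45*2 = 97/45 = 2.1556

2.1556 bits


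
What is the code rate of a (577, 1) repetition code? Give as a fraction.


Rate = k/n = 1/577

1/577


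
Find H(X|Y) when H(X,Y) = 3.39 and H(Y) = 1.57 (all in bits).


H(X|Y) = H(X,Y) - H(Y) = 3.39 - 1.57 = 1.82

1.82 bits


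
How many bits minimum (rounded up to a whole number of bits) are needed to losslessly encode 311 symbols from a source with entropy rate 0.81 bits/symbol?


Minimum bits >= n * H = 311 * 0.81 = 251.91, rounded up to a whole number of bits = 252

252 bits


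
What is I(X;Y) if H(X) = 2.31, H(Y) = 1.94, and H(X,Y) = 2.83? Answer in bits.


I(X;Y) = H(X) + H(Y) - H(X,Y) = 2.31 + 1.94 - 2.83 = 1.42

1.42 bits


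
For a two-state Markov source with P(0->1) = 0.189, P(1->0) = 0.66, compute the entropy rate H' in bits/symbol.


Stationary distribution: pi_0 = p10/(p01+p10) = 0.7774, pi_1 = 0.2226. Entropy rate H' = pi_0*H(p01) + pi_1*H(p10) = 0.7774*0.6994 + 0.2226*0.9248 = 0.7496

0.7496 bits/symbol


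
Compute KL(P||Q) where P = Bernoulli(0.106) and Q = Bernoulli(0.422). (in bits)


KL = p*log2(p/q) + (1-p)*log2((1-p)/(1-q)) = 0.106*log2(0.106/0.422) + 0.894*log2(0.894/0.578) = 0.3512

0.3512 bits


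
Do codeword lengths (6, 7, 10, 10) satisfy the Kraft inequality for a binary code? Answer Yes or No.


Kraft sum = sum(2^(-l_i)) = 0.0254, need <= 1. Result: satisfied (a binary prefix-free code with these lengths exists)

Yes


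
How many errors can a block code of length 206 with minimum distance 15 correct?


Correction capability = floor((d-1)/2) = floor((15-1)/2) = 7

7 errors


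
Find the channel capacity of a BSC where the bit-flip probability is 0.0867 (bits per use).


H(p) = -p*log2(p) - (1-p)*log2(1-p) = -0.0867*log2(0.0867) - 0.9133*log2(0.9133) = 0.305862 + 0.119495 = 0.4254. C = 1 - H(p) = 1 - 0.4254 = 0.5746

0.5746 bits


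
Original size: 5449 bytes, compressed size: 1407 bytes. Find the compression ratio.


Ratio = original / compressed = 5449 / 1407 = 3.8728

3.8728


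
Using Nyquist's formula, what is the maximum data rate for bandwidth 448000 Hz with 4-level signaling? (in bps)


Rate = 2 * B * log2(M) = 2 * 448000 * 2.0 = 1792000.0

1792000.0 bps


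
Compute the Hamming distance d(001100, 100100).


Count differing positions: ^ . ^ . . . = 2 differences

2


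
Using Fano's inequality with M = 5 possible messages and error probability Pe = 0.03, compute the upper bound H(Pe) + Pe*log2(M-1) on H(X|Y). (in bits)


H(Pe) = -Pe*log2(Pe) - (1-Pe)*log2(1-Pe) = -0.03*log2(0.03) - 0.97*log2(0.97) = 0.151767 + 0.042625 = 0.1944. Pe*log2(M-1) = 0.03*log2(4) = 0.060000. Bound = H(Pe) + Pe*log2(M-1) = 0.151767 + 0.042625 + 0.060000 = 0.2544

0.2544 bits


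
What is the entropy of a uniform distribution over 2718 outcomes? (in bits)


H = log2(n) = log2(2718) = 11.4083

11.4083 bits


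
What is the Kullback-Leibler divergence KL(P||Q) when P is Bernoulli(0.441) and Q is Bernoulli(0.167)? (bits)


KL = p*log2(p/q) + (1-p)*log2((1-p)/(1-q)) = 0.441*log2(0.441/0.167) + 0.559*log2(0.559/0.833) = 0.2961

0.2961 bits
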